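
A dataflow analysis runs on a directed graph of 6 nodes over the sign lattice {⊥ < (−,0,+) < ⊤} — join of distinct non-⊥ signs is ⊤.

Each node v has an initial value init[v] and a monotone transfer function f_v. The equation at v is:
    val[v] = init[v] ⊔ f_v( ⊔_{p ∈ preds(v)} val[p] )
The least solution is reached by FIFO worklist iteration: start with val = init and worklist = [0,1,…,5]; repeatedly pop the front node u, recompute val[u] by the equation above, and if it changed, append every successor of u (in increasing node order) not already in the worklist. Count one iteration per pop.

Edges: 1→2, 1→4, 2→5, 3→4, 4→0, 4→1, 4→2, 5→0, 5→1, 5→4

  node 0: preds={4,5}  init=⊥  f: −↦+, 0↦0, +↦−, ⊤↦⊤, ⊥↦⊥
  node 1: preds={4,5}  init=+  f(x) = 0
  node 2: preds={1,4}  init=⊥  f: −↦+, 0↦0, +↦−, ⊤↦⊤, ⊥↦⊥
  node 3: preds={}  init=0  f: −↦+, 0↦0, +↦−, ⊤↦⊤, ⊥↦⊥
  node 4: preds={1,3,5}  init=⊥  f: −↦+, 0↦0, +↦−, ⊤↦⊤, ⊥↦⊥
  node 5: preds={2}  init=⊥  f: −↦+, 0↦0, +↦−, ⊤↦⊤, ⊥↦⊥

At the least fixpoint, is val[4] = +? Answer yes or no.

Worklist (10 pops):
  #1 pop 0: in=⊥ → ⊥ (no change)
  #2 pop 1: in=⊥ → ⊤ (was +); enqueue []
  #3 pop 2: in=⊤ → ⊤ (was ⊥); enqueue []
  #4 pop 3: in=⊥ → 0 (no change)
  #5 pop 4: in=⊤ → ⊤ (was ⊥); enqueue [0,1,2]
  #6 pop 5: in=⊤ → ⊤ (was ⊥); enqueue [4]
  #7 pop 0: in=⊤ → ⊤ (was ⊥); enqueue []
  #8 pop 1: in=⊤ → ⊤ (no change)
  #9 pop 2: in=⊤ → ⊤ (no change)
  #10 pop 4: in=⊤ → ⊤ (no change)

Fixpoint:
  val[0] = ⊤
  val[1] = ⊤
  val[2] = ⊤
  val[3] = 0
  val[4] = ⊤
  val[5] = ⊤

no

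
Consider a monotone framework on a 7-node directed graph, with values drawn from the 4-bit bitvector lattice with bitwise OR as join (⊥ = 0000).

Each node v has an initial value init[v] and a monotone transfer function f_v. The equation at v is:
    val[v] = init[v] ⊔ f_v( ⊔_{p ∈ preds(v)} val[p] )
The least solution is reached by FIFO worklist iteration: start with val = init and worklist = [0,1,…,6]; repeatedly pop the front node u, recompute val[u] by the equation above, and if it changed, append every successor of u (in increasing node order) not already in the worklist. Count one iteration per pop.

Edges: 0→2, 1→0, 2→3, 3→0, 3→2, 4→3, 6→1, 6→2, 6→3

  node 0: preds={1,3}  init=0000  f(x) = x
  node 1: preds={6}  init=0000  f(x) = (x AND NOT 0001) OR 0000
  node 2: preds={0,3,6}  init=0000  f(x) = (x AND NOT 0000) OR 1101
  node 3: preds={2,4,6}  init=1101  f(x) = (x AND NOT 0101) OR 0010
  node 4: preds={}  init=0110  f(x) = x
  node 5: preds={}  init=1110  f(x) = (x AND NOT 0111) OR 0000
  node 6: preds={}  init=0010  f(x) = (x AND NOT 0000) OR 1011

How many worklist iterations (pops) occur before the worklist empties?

12

Iteration log — 12 steps:
  step 1. node 0  ⊔preds=1101  new=1101  old=0000  +wl: 
  step 2. node 1  ⊔preds=0010  new=0010  old=0000  +wl: 0
  step 3. node 2  ⊔preds=1111  new=1111  old=0000  +wl: 
  step 4. node 3  ⊔preds=1111  new=1111  old=1101  +wl: 2
  step 5. node 4  ⊔preds=0000  new=0110  stable
  step 6. node 5  ⊔preds=0000  new=1110  stable
  step 7. node 6  ⊔preds=0000  new=1011  old=0010  +wl: 1,3
  step 8. node 0  ⊔preds=1111  new=1111  old=1101  +wl: 
  step 9. node 2  ⊔preds=1111  new=1111  stable
  step 10. node 1  ⊔preds=1011  new=1010  old=0010  +wl: 0
  step 11. node 3  ⊔preds=1111  new=1111  stable
  step 12. node 0  ⊔preds=1111  new=1111  stable

Least fixpoint reached:
  node 0: 1111
  node 1: 1010
  node 2: 1111
  node 3: 1111
  node 4: 0110
  node 5: 1110
  node 6: 1011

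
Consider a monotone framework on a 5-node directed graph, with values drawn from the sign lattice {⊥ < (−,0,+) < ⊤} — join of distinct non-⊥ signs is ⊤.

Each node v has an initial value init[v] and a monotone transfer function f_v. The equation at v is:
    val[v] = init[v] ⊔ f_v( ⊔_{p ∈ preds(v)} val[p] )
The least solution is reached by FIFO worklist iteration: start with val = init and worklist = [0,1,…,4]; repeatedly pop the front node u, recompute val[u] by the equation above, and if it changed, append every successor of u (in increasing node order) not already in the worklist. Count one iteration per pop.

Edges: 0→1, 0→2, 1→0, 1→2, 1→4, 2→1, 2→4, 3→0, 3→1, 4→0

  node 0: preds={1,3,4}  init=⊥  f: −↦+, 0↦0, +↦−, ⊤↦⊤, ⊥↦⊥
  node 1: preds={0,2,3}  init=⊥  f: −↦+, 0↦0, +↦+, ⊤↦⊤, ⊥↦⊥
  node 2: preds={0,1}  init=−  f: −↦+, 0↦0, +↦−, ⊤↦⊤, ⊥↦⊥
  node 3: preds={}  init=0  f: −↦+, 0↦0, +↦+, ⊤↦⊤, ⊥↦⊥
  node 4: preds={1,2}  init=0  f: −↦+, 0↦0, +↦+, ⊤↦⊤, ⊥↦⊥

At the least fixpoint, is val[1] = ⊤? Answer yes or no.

yes

Iteration log — 8 steps:
  step 1. node 0  ⊔preds=0  new=0  old=⊥  +wl: 
  step 2. node 1  ⊔preds=⊤  new=⊤  old=⊥  +wl: 0
  step 3. node 2  ⊔preds=⊤  new=⊤  old=−  +wl: 1
  step 4. node 3  ⊔preds=⊥  new=0  stable
  step 5. node 4  ⊔preds=⊤  new=⊤  old=0  +wl: 
  step 6. node 0  ⊔preds=⊤  new=⊤  old=0  +wl: 2
  step 7. node 1  ⊔preds=⊤  new=⊤  stable
  step 8. node 2  ⊔preds=⊤  new=⊤  stable

Least fixpoint reached:
  node 0: ⊤
  node 1: ⊤
  node 2: ⊤
  node 3: 0
  node 4: ⊤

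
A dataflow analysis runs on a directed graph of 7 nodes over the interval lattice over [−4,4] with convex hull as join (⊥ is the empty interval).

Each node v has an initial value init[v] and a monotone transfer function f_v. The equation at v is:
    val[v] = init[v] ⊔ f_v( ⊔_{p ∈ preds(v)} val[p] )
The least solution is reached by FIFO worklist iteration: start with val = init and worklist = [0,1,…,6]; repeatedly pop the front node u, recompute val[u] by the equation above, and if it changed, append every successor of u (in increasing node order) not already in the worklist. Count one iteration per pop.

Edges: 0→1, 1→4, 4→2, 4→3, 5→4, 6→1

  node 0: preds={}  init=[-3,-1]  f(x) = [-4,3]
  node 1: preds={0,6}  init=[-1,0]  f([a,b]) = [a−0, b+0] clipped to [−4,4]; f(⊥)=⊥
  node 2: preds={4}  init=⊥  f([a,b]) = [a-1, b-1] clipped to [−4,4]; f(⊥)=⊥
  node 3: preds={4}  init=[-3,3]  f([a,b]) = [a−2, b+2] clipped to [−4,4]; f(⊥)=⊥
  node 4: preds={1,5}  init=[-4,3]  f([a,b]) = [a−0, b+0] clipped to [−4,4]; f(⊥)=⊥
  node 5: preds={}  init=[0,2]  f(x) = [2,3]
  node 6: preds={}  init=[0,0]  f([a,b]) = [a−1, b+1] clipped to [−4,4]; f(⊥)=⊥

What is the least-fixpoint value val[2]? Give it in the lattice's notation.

Trace (8 dequeues):
  [1] u=0 | in ⊥ | out [-4,3] | prev [-3,-1] | push {}
  [2] u=1 | in [-4,3] | out [-4,3] | prev [-1,0] | push {}
  [3] u=2 | in [-4,3] | out [-4,2] | prev ⊥ | push {}
  [4] u=3 | in [-4,3] | out [-4,4] | prev [-3,3] | push {}
  [5] u=4 | in [-4,3] | out [-4,3] | ==
  [6] u=5 | in ⊥ | out [0,3] | prev [0,2] | push {4}
  [7] u=6 | in ⊥ | out [0,0] | ==
  [8] u=4 | in [-4,3] | out [-4,3] | ==

Converged values:
  [0] [-4,3]
  [1] [-4,3]
  [2] [-4,2]
  [3] [-4,4]
  [4] [-4,3]
  [5] [0,3]
  [6] [0,0]

[-4,2]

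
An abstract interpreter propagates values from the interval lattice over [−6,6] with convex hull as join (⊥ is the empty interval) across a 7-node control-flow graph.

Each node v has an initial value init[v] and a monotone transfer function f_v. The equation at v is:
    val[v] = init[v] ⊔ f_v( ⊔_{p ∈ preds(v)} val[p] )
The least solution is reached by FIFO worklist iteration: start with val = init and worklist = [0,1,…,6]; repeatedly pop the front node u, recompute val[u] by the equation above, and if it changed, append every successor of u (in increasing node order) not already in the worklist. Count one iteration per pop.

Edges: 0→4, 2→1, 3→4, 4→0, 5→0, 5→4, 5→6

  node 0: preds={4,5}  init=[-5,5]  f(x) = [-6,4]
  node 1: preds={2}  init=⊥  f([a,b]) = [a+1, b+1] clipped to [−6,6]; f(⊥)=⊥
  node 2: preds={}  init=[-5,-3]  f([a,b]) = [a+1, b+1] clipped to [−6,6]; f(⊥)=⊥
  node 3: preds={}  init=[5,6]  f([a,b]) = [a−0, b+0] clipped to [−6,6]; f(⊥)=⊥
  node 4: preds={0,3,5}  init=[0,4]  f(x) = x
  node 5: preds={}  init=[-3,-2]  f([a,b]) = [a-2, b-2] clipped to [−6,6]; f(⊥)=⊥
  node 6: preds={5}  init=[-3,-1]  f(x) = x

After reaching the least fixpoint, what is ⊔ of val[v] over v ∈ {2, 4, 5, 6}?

Worklist (8 pops):
  #1 pop 0: in=[-3,4] → [-6,5] (was [-5,5]); enqueue []
  #2 pop 1: in=[-5,-3] → [-4,-2] (was ⊥); enqueue []
  #3 pop 2: in=⊥ → [-5,-3] (no change)
  #4 pop 3: in=⊥ → [5,6] (no change)
  #5 pop 4: in=[-6,6] → [-6,6] (was [0,4]); enqueue [0]
  #6 pop 5: in=⊥ → [-3,-2] (no change)
  #7 pop 6: in=[-3,-2] → [-3,-1] (no change)
  #8 pop 0: in=[-6,6] → [-6,5] (no change)

Fixpoint:
  val[0] = [-6,5]
  val[1] = [-4,-2]
  val[2] = [-5,-3]
  val[3] = [5,6]
  val[4] = [-6,6]
  val[5] = [-3,-2]
  val[6] = [-3,-1]

[-6,6]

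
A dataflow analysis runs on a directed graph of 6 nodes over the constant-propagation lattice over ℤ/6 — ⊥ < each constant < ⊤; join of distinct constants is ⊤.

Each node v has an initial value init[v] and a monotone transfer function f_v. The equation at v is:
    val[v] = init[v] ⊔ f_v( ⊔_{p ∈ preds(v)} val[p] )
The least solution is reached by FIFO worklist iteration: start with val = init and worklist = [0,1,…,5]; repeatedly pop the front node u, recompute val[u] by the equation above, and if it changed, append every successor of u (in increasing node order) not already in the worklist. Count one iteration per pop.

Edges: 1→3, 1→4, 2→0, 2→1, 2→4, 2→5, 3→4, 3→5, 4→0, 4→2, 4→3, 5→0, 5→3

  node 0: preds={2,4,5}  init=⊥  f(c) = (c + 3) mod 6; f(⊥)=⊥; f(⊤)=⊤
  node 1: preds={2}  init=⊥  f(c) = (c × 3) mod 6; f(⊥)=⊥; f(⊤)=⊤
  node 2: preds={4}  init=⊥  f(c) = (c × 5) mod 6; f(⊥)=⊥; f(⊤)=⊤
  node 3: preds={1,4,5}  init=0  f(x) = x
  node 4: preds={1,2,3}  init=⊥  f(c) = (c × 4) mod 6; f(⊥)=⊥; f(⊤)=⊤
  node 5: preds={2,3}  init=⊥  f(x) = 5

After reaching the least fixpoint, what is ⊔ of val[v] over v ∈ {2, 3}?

⊤

Iteration log — 21 steps:
  step 1. node 0  ⊔preds=⊥  new=⊥  stable
  step 2. node 1  ⊔preds=⊥  new=⊥  stable
  step 3. node 2  ⊔preds=⊥  new=⊥  stable
  step 4. node 3  ⊔preds=⊥  new=0  stable
  step 5. node 4  ⊔preds=0  new=0  old=⊥  +wl: 0,2,3
  step 6. node 5  ⊔preds=0  new=5  old=⊥  +wl: 
  step 7. node 0  ⊔preds=⊤  new=⊤  old=⊥  +wl: 
  step 8. node 2  ⊔preds=0  new=0  old=⊥  +wl: 0,1,4,5
  step 9. node 3  ⊔preds=⊤  new=⊤  old=0  +wl: 
  step 10. node 0  ⊔preds=⊤  new=⊤  stable
  step 11. node 1  ⊔preds=0  new=0  old=⊥  +wl: 3
  step 12. node 4  ⊔preds=⊤  new=⊤  old=0  +wl: 0,2
  step 13. node 5  ⊔preds=⊤  new=5  stable
  step 14. node 3  ⊔preds=⊤  new=⊤  stable
  step 15. node 0  ⊔preds=⊤  new=⊤  stable
  step 16. node 2  ⊔preds=⊤  new=⊤  old=0  +wl: 0,1,4,5
  step 17. node 0  ⊔preds=⊤  new=⊤  stable
  step 18. node 1  ⊔preds=⊤  new=⊤  old=0  +wl: 3
  step 19. node 4  ⊔preds=⊤  new=⊤  stable
  step 20. node 5  ⊔preds=⊤  new=5  stable
  step 21. node 3  ⊔preds=⊤  new=⊤  stable

Least fixpoint reached:
  node 0: ⊤
  node 1: ⊤
  node 2: ⊤
  node 3: ⊤
  node 4: ⊤
  node 5: 5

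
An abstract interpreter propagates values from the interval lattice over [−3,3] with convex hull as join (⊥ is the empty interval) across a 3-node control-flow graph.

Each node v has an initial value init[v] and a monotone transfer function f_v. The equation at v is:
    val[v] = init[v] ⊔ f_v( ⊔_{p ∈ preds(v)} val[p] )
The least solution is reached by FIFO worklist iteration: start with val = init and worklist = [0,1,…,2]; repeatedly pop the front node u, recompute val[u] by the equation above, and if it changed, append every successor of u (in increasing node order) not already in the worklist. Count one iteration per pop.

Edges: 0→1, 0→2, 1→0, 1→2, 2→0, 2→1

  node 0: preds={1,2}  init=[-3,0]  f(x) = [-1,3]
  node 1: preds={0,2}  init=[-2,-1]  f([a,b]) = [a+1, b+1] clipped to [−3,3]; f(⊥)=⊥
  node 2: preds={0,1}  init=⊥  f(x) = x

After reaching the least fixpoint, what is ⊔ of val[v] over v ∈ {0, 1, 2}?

[-3,3]

Trace (5 dequeues):
  [1] u=0 | in [-2,-1] | out [-3,3] | prev [-3,0] | push {}
  [2] u=1 | in [-3,3] | out [-2,3] | prev [-2,-1] | push {0}
  [3] u=2 | in [-3,3] | out [-3,3] | prev ⊥ | push {1}
  [4] u=0 | in [-3,3] | out [-3,3] | ==
  [5] u=1 | in [-3,3] | out [-2,3] | ==

Converged values:
  [0] [-3,3]
  [1] [-2,3]
  [2] [-3,3]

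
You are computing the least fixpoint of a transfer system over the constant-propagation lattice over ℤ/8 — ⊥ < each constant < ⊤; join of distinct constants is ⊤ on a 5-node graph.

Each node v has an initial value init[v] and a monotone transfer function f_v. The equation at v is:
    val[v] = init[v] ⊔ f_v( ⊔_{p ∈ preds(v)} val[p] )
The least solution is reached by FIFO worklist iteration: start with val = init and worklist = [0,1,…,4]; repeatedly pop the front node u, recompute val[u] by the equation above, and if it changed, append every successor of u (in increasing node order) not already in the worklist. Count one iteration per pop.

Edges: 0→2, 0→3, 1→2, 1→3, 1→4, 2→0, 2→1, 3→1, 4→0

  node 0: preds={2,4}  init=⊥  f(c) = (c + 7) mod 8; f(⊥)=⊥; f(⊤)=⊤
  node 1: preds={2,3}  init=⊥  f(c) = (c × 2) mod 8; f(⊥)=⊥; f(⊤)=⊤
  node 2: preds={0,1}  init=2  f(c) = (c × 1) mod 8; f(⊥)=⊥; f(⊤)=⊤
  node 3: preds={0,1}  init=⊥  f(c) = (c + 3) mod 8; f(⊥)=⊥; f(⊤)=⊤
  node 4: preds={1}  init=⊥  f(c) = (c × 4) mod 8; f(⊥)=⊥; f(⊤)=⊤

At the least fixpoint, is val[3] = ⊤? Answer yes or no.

yes

Trace (11 dequeues):
  [1] u=0 | in 2 | out 1 | prev ⊥ | push {}
  [2] u=1 | in 2 | out 4 | prev ⊥ | push {}
  [3] u=2 | in ⊤ | out ⊤ | prev 2 | push {0,1}
  [4] u=3 | in ⊤ | out ⊤ | prev ⊥ | push {}
  [5] u=4 | in 4 | out 0 | prev ⊥ | push {}
  [6] u=0 | in ⊤ | out ⊤ | prev 1 | push {2,3}
  [7] u=1 | in ⊤ | out ⊤ | prev 4 | push {4}
  [8] u=2 | in ⊤ | out ⊤ | ==
  [9] u=3 | in ⊤ | out ⊤ | ==
  [10] u=4 | in ⊤ | out ⊤ | prev 0 | push {0}
  [11] u=0 | in ⊤ | out ⊤ | ==

Converged values:
  [0] ⊤
  [1] ⊤
  [2] ⊤
  [3] ⊤
  [4] ⊤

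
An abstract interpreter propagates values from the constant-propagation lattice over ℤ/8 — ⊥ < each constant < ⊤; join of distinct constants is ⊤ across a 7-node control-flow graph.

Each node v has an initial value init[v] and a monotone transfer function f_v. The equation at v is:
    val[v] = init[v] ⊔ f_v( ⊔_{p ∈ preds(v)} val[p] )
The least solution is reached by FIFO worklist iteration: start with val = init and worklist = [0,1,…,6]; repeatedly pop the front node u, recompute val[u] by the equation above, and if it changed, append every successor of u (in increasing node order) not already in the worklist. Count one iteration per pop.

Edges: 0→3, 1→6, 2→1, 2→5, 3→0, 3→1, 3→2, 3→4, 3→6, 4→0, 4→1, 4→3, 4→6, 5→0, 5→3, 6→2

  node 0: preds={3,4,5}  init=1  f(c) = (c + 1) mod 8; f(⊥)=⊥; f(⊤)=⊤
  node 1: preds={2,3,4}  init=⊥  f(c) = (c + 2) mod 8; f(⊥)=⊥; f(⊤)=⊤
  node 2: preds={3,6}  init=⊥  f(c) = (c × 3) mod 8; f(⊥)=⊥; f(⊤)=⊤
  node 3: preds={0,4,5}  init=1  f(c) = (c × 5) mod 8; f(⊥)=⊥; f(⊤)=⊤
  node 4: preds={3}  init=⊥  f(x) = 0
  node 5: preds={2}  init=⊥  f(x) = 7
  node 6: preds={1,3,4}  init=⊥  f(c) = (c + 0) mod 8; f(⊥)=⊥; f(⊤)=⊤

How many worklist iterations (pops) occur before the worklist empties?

14

Worklist (14 pops):
  #1 pop 0: in=1 → ⊤ (was 1); enqueue []
  #2 pop 1: in=1 → 3 (was ⊥); enqueue []
  #3 pop 2: in=1 → 3 (was ⊥); enqueue [1]
  #4 pop 3: in=⊤ → ⊤ (was 1); enqueue [0,2]
  #5 pop 4: in=⊤ → 0 (was ⊥); enqueue [3]
  #6 pop 5: in=3 → 7 (was ⊥); enqueue []
  #7 pop 6: in=⊤ → ⊤ (was ⊥); enqueue []
  #8 pop 1: in=⊤ → ⊤ (was 3); enqueue [6]
  #9 pop 0: in=⊤ → ⊤ (no change)
  #10 pop 2: in=⊤ → ⊤ (was 3); enqueue [1,5]
  #11 pop 3: in=⊤ → ⊤ (no change)
  #12 pop 6: in=⊤ → ⊤ (no change)
  #13 pop 1: in=⊤ → ⊤ (no change)
  #14 pop 5: in=⊤ → 7 (no change)

Fixpoint:
  val[0] = ⊤
  val[1] = ⊤
  val[2] = ⊤
  val[3] = ⊤
  val[4] = 0
  val[5] = 7
  val[6] = ⊤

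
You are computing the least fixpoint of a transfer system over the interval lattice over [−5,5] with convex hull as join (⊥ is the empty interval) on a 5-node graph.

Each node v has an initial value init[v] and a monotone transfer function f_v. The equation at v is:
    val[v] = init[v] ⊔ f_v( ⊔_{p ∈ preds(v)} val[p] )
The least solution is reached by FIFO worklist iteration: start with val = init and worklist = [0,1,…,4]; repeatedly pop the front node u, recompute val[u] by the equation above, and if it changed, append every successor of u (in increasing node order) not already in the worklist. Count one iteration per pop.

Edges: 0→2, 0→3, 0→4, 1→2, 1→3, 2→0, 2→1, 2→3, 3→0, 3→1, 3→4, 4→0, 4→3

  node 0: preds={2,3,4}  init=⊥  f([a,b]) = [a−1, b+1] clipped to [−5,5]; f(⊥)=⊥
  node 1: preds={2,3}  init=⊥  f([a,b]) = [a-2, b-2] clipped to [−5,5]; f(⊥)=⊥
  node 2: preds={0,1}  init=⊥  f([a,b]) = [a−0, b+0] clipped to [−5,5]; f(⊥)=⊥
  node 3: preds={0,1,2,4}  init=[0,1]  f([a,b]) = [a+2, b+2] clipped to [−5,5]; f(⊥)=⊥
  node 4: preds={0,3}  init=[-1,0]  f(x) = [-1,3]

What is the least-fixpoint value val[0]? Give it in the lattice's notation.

[-5,5]

Worklist (18 pops):
  #1 pop 0: in=[-1,1] → [-2,2] (was ⊥); enqueue []
  #2 pop 1: in=[0,1] → [-2,-1] (was ⊥); enqueue []
  #3 pop 2: in=[-2,2] → [-2,2] (was ⊥); enqueue [0,1]
  #4 pop 3: in=[-2,2] → [0,4] (was [0,1]); enqueue []
  #5 pop 4: in=[-2,4] → [-1,3] (was [-1,0]); enqueue [3]
  #6 pop 0: in=[-2,4] → [-3,5] (was [-2,2]); enqueue [2,4]
  #7 pop 1: in=[-2,4] → [-4,2] (was [-2,-1]); enqueue []
  #8 pop 3: in=[-4,5] → [-2,5] (was [0,4]); enqueue [0,1]
  #9 pop 2: in=[-4,5] → [-4,5] (was [-2,2]); enqueue [3]
  #10 pop 4: in=[-3,5] → [-1,3] (no change)
  #11 pop 0: in=[-4,5] → [-5,5] (was [-3,5]); enqueue [2,4]
  #12 pop 1: in=[-4,5] → [-5,3] (was [-4,2]); enqueue []
  #13 pop 3: in=[-5,5] → [-3,5] (was [-2,5]); enqueue [0,1]
  #14 pop 2: in=[-5,5] → [-5,5] (was [-4,5]); enqueue [3]
  #15 pop 4: in=[-5,5] → [-1,3] (no change)
  #16 pop 0: in=[-5,5] → [-5,5] (no change)
  #17 pop 1: in=[-5,5] → [-5,3] (no change)
  #18 pop 3: in=[-5,5] → [-3,5] (no change)

Fixpoint:
  val[0] = [-5,5]
  val[1] = [-5,3]
  val[2] = [-5,5]
  val[3] = [-3,5]
  val[4] = [-1,3]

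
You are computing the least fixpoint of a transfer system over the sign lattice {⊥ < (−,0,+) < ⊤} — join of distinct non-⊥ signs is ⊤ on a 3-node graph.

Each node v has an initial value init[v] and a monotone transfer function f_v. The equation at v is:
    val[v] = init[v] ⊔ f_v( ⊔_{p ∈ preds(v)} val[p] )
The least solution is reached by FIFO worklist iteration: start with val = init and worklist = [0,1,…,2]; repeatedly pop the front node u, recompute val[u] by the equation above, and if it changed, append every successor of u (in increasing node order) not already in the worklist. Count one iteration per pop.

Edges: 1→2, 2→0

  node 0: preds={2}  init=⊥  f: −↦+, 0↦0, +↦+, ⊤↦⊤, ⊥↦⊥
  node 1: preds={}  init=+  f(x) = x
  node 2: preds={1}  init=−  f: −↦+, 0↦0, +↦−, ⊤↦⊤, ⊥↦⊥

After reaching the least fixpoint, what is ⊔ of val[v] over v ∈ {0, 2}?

Worklist (3 pops):
  #1 pop 0: in=− → + (was ⊥); enqueue []
  #2 pop 1: in=⊥ → + (no change)
  #3 pop 2: in=+ → − (no change)

Fixpoint:
  val[0] = +
  val[1] = +
  val[2] = −

⊤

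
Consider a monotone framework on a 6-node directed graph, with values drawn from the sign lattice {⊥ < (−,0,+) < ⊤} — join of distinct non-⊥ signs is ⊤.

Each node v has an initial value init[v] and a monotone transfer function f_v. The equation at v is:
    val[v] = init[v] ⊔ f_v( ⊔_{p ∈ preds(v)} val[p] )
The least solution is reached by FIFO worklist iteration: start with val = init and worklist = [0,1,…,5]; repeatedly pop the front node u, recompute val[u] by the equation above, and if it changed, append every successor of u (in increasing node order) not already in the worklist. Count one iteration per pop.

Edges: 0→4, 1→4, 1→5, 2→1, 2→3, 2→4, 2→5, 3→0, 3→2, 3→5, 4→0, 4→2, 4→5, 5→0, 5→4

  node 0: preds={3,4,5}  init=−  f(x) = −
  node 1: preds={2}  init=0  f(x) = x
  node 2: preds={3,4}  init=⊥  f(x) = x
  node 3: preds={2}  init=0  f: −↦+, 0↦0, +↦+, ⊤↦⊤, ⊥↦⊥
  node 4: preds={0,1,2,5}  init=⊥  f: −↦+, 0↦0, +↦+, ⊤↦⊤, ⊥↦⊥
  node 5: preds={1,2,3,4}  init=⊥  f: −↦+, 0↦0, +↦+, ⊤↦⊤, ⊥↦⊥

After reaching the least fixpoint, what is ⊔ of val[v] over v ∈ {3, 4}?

⊤

Trace (16 dequeues):
  [1] u=0 | in 0 | out − | ==
  [2] u=1 | in ⊥ | out 0 | ==
  [3] u=2 | in 0 | out 0 | prev ⊥ | push {1}
  [4] u=3 | in 0 | out 0 | ==
  [5] u=4 | in ⊤ | out ⊤ | prev ⊥ | push {0,2}
  [6] u=5 | in ⊤ | out ⊤ | prev ⊥ | push {4}
  [7] u=1 | in 0 | out 0 | ==
  [8] u=0 | in ⊤ | out − | ==
  [9] u=2 | in ⊤ | out ⊤ | prev 0 | push {1,3,5}
  [10] u=4 | in ⊤ | out ⊤ | ==
  [11] u=1 | in ⊤ | out ⊤ | prev 0 | push {4}
  [12] u=3 | in ⊤ | out ⊤ | prev 0 | push {0,2}
  [13] u=5 | in ⊤ | out ⊤ | ==
  [14] u=4 | in ⊤ | out ⊤ | ==
  [15] u=0 | in ⊤ | out − | ==
  [16] u=2 | in ⊤ | out ⊤ | ==

Converged values:
  [0] −
  [1] ⊤
  [2] ⊤
  [3] ⊤
  [4] ⊤
  [5] ⊤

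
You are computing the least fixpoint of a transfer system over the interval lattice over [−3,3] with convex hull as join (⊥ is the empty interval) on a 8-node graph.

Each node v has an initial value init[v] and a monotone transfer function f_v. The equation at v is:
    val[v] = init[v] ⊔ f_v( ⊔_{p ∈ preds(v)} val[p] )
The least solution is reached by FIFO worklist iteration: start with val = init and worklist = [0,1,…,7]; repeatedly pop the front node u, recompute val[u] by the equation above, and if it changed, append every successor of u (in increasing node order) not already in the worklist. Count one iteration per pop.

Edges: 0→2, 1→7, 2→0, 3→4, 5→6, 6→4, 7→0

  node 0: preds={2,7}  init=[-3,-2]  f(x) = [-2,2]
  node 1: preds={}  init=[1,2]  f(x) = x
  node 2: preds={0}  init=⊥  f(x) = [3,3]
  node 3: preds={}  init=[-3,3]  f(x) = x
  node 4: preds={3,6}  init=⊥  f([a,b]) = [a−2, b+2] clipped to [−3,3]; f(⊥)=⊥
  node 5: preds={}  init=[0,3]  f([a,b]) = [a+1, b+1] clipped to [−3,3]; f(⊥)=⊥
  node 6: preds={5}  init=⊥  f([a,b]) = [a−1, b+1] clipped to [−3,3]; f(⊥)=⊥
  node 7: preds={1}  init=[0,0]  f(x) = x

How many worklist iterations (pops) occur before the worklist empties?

Trace (10 dequeues):
  [1] u=0 | in [0,0] | out [-3,2] | prev [-3,-2] | push {}
  [2] u=1 | in ⊥ | out [1,2] | ==
  [3] u=2 | in [-3,2] | out [3,3] | prev ⊥ | push {0}
  [4] u=3 | in ⊥ | out [-3,3] | ==
  [5] u=4 | in [-3,3] | out [-3,3] | prev ⊥ | push {}
  [6] u=5 | in ⊥ | out [0,3] | ==
  [7] u=6 | in [0,3] | out [-1,3] | prev ⊥ | push {4}
  [8] u=7 | in [1,2] | out [0,2] | prev [0,0] | push {}
  [9] u=0 | in [0,3] | out [-3,2] | ==
  [10] u=4 | in [-3,3] | out [-3,3] | ==

Converged values:
  [0] [-3,2]
  [1] [1,2]
  [2] [3,3]
  [3] [-3,3]
  [4] [-3,3]
  [5] [0,3]
  [6] [-1,3]
  [7] [0,2]

10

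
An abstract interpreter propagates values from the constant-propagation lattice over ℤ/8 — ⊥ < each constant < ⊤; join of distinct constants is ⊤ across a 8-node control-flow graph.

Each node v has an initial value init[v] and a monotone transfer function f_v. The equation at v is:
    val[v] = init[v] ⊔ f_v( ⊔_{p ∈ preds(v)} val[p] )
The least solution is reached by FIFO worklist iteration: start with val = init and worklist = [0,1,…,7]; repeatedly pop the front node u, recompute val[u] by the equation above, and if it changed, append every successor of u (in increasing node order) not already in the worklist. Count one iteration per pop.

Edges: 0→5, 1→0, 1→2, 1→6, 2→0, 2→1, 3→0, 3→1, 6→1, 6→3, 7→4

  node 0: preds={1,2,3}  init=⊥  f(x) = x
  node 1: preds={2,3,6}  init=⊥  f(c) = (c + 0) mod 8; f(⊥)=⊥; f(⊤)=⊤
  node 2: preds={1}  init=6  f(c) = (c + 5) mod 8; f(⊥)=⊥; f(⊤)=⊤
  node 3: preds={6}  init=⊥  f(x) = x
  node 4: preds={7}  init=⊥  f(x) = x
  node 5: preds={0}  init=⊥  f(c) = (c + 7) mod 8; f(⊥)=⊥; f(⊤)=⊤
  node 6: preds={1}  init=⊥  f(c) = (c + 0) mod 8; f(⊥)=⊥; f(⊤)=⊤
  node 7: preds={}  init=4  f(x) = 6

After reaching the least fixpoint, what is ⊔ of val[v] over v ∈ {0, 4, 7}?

Trace (20 dequeues):
  [1] u=0 | in 6 | out 6 | prev ⊥ | push {}
  [2] u=1 | in 6 | out 6 | prev ⊥ | push {0}
  [3] u=2 | in 6 | out ⊤ | prev 6 | push {1}
  [4] u=3 | in ⊥ | out ⊥ | ==
  [5] u=4 | in 4 | out 4 | prev ⊥ | push {}
  [6] u=5 | in 6 | out 5 | prev ⊥ | push {}
  [7] u=6 | in 6 | out 6 | prev ⊥ | push {3}
  [8] u=7 | in ⊥ | out ⊤ | prev 4 | push {4}
  [9] u=0 | in ⊤ | out ⊤ | prev 6 | push {5}
  [10] u=1 | in ⊤ | out ⊤ | prev 6 | push {0,2,6}
  [11] u=3 | in 6 | out 6 | prev ⊥ | push {1}
  [12] u=4 | in ⊤ | out ⊤ | prev 4 | push {}
  [13] u=5 | in ⊤ | out ⊤ | prev 5 | push {}
  [14] u=0 | in ⊤ | out ⊤ | ==
  [15] u=2 | in ⊤ | out ⊤ | ==
  [16] u=6 | in ⊤ | out ⊤ | prev 6 | push {3}
  [17] u=1 | in ⊤ | out ⊤ | ==
  [18] u=3 | in ⊤ | out ⊤ | prev 6 | push {0,1}
  [19] u=0 | in ⊤ | out ⊤ | ==
  [20] u=1 | in ⊤ | out ⊤ | ==

Converged values:
  [0] ⊤
  [1] ⊤
  [2] ⊤
  [3] ⊤
  [4] ⊤
  [5] ⊤
  [6] ⊤
  [7] ⊤

⊤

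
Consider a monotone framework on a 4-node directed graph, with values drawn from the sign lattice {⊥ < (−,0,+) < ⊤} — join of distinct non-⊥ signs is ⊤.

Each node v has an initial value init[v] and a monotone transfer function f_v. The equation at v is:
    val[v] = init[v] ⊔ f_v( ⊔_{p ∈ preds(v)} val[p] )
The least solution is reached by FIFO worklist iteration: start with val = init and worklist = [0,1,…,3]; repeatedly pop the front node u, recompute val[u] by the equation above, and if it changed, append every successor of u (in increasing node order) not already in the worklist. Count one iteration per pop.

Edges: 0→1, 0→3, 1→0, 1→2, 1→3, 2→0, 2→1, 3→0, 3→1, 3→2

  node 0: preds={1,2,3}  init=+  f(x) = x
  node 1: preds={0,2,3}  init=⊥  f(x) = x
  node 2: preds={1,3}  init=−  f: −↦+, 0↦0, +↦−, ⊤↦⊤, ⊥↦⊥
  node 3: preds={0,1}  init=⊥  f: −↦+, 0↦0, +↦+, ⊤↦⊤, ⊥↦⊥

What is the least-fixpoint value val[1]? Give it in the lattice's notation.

Trace (7 dequeues):
  [1] u=0 | in − | out ⊤ | prev + | push {}
  [2] u=1 | in ⊤ | out ⊤ | prev ⊥ | push {0}
  [3] u=2 | in ⊤ | out ⊤ | prev − | push {1}
  [4] u=3 | in ⊤ | out ⊤ | prev ⊥ | push {2}
  [5] u=0 | in ⊤ | out ⊤ | ==
  [6] u=1 | in ⊤ | out ⊤ | ==
  [7] u=2 | in ⊤ | out ⊤ | ==

Converged values:
  [0] ⊤
  [1] ⊤
  [2] ⊤
  [3] ⊤

⊤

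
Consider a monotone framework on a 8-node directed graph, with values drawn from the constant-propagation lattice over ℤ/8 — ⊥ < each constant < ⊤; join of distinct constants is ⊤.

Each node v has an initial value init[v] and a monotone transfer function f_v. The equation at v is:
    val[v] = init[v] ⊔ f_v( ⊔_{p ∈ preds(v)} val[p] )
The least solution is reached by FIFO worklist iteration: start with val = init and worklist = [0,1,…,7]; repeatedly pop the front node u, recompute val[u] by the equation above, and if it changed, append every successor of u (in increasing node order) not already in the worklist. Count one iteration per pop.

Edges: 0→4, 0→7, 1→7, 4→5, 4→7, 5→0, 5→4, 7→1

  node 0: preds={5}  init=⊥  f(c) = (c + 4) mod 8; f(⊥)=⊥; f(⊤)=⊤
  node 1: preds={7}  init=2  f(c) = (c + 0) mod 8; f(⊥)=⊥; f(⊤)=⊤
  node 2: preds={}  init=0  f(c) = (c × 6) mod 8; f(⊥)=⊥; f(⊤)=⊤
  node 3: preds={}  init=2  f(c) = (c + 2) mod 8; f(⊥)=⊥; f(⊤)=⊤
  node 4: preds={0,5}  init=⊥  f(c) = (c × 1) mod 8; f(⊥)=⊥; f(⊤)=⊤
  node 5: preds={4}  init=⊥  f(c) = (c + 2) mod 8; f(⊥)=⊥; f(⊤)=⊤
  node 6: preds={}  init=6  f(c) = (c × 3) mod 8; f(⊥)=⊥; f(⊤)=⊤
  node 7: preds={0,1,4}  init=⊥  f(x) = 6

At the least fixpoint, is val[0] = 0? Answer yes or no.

Trace (10 dequeues):
  [1] u=0 | in ⊥ | out ⊥ | ==
  [2] u=1 | in ⊥ | out 2 | ==
  [3] u=2 | in ⊥ | out 0 | ==
  [4] u=3 | in ⊥ | out 2 | ==
  [5] u=4 | in ⊥ | out ⊥ | ==
  [6] u=5 | in ⊥ | out ⊥ | ==
  [7] u=6 | in ⊥ | out 6 | ==
  [8] u=7 | in 2 | out 6 | prev ⊥ | push {1}
  [9] u=1 | in 6 | out ⊤ | prev 2 | push {7}
  [10] u=7 | in ⊤ | out 6 | ==

Converged values:
  [0] ⊥
  [1] ⊤
  [2] 0
  [3] 2
  [4] ⊥
  [5] ⊥
  [6] 6
  [7] 6

no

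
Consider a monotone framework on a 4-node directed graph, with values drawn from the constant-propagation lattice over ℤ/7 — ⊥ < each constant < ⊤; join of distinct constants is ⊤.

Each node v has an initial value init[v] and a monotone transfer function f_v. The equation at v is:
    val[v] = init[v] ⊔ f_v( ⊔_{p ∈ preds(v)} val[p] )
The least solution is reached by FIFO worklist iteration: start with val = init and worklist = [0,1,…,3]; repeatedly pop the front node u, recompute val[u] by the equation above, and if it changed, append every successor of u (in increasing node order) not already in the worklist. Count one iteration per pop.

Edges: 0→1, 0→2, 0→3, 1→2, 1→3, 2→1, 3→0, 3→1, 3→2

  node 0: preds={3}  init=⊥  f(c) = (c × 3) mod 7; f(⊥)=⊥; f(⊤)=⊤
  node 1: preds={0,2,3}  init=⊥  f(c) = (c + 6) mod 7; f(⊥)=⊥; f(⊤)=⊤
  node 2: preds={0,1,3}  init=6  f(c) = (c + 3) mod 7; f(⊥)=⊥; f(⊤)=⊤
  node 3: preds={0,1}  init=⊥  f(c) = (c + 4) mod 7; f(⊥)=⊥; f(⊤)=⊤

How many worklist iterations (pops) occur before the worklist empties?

Trace (13 dequeues):
  [1] u=0 | in ⊥ | out ⊥ | ==
  [2] u=1 | in 6 | out 5 | prev ⊥ | push {}
  [3] u=2 | in 5 | out ⊤ | prev 6 | push {1}
  [4] u=3 | in 5 | out 2 | prev ⊥ | push {0,2}
  [5] u=1 | in ⊤ | out ⊤ | prev 5 | push {3}
  [6] u=0 | in 2 | out 6 | prev ⊥ | push {1}
  [7] u=2 | in ⊤ | out ⊤ | ==
  [8] u=3 | in ⊤ | out ⊤ | prev 2 | push {0,2}
  [9] u=1 | in ⊤ | out ⊤ | ==
  [10] u=0 | in ⊤ | out ⊤ | prev 6 | push {1,3}
  [11] u=2 | in ⊤ | out ⊤ | ==
  [12] u=1 | in ⊤ | out ⊤ | ==
  [13] u=3 | in ⊤ | out ⊤ | ==

Converged values:
  [0] ⊤
  [1] ⊤
  [2] ⊤
  [3] ⊤

13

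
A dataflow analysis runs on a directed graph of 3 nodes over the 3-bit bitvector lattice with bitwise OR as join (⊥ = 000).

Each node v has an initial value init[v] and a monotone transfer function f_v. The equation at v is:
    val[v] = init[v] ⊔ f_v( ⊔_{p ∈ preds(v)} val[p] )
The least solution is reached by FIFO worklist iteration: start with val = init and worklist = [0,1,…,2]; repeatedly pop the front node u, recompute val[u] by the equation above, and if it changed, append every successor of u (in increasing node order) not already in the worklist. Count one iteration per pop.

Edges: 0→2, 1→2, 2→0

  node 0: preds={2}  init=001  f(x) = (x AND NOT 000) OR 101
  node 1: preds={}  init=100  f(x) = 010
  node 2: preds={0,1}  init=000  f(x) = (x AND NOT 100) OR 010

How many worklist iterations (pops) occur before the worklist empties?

Trace (5 dequeues):
  [1] u=0 | in 000 | out 101 | prev 001 | push {}
  [2] u=1 | in 000 | out 110 | prev 100 | push {}
  [3] u=2 | in 111 | out 011 | prev 000 | push {0}
  [4] u=0 | in 011 | out 111 | prev 101 | push {2}
  [5] u=2 | in 111 | out 011 | ==

Converged values:
  [0] 111
  [1] 110
  [2] 011

5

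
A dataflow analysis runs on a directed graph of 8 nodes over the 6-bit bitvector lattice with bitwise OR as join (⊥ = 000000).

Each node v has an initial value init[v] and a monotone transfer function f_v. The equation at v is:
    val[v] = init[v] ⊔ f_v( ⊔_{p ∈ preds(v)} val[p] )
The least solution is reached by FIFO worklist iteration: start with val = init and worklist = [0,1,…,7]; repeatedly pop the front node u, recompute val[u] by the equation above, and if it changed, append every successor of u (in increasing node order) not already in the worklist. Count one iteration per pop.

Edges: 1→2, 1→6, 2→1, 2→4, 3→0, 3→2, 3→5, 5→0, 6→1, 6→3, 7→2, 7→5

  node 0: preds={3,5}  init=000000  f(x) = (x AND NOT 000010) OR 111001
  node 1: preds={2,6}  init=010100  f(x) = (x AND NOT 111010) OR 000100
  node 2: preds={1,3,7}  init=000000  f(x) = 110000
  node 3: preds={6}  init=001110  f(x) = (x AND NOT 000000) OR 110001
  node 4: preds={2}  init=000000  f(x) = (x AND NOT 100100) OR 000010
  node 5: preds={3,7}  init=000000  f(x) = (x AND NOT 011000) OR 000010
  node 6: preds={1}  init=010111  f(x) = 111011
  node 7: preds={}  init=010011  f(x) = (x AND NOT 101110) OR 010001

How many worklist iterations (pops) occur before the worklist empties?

12

Trace (12 dequeues):
  [1] u=0 | in 001110 | out 111101 | prev 000000 | push {}
  [2] u=1 | in 010111 | out 010101 | prev 010100 | push {}
  [3] u=2 | in 011111 | out 110000 | prev 000000 | push {1}
  [4] u=3 | in 010111 | out 111111 | prev 001110 | push {0,2}
  [5] u=4 | in 110000 | out 010010 | prev 000000 | push {}
  [6] u=5 | in 111111 | out 100111 | prev 000000 | push {}
  [7] u=6 | in 010101 | out 111111 | prev 010111 | push {3}
  [8] u=7 | in 000000 | out 010011 | ==
  [9] u=1 | in 111111 | out 010101 | ==
  [10] u=0 | in 111111 | out 111101 | ==
  [11] u=2 | in 111111 | out 110000 | ==
  [12] u=3 | in 111111 | out 111111 | ==

Converged values:
  [0] 111101
  [1] 010101
  [2] 110000
  [3] 111111
  [4] 010010
  [5] 100111
  [6] 111111
  [7] 010011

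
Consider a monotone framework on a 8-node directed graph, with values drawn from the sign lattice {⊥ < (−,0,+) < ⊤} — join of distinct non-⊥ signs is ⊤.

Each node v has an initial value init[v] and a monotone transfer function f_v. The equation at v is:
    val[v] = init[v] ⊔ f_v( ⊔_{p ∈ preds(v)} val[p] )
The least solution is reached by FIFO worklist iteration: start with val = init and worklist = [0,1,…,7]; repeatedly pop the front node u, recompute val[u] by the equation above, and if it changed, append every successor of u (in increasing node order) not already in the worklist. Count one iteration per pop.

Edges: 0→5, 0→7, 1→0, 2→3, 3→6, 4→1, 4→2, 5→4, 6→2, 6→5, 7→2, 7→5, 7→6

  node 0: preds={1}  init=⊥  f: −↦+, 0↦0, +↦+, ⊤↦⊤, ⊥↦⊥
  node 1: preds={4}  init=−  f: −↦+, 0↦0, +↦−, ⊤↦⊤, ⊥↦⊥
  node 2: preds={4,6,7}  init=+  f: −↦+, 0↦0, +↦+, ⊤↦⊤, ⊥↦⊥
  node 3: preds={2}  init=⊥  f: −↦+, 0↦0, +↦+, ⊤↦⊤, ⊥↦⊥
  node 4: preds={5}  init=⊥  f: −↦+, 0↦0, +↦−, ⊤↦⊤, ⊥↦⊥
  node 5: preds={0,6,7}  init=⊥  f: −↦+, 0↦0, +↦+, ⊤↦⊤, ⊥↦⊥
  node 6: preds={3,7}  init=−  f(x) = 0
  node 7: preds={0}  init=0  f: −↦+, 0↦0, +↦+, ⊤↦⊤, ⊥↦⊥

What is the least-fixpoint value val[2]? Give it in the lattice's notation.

Worklist (16 pops):
  #1 pop 0: in=− → + (was ⊥); enqueue []
  #2 pop 1: in=⊥ → − (no change)
  #3 pop 2: in=⊤ → ⊤ (was +); enqueue []
  #4 pop 3: in=⊤ → ⊤ (was ⊥); enqueue []
  #5 pop 4: in=⊥ → ⊥ (no change)
  #6 pop 5: in=⊤ → ⊤ (was ⊥); enqueue [4]
  #7 pop 6: in=⊤ → ⊤ (was −); enqueue [2,5]
  #8 pop 7: in=+ → ⊤ (was 0); enqueue [6]
  #9 pop 4: in=⊤ → ⊤ (was ⊥); enqueue [1]
  #10 pop 2: in=⊤ → ⊤ (no change)
  #11 pop 5: in=⊤ → ⊤ (no change)
  #12 pop 6: in=⊤ → ⊤ (no change)
  #13 pop 1: in=⊤ → ⊤ (was −); enqueue [0]
  #14 pop 0: in=⊤ → ⊤ (was +); enqueue [5,7]
  #15 pop 5: in=⊤ → ⊤ (no change)
  #16 pop 7: in=⊤ → ⊤ (no change)

Fixpoint:
  val[0] = ⊤
  val[1] = ⊤
  val[2] = ⊤
  val[3] = ⊤
  val[4] = ⊤
  val[5] = ⊤
  val[6] = ⊤
  val[7] = ⊤

⊤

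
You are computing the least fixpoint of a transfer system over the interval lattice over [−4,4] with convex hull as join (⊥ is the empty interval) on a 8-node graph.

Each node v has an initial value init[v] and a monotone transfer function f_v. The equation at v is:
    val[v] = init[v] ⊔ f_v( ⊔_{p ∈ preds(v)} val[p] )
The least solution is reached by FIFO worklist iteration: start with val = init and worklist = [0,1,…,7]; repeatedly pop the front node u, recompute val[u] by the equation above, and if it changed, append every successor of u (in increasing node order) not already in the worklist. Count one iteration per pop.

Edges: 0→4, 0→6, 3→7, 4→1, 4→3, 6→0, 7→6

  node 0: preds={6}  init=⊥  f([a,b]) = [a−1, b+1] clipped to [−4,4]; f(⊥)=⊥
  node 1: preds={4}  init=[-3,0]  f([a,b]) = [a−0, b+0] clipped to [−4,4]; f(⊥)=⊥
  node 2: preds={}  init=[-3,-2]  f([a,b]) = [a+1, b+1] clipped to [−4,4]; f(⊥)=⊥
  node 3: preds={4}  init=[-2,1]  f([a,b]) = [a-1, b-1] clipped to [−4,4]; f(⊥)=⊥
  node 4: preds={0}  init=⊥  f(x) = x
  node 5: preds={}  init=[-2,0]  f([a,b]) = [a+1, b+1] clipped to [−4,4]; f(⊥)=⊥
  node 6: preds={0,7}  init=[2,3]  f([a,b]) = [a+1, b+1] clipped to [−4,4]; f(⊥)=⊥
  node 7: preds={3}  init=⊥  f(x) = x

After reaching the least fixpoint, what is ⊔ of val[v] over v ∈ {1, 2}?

Trace (32 dequeues):
  [1] u=0 | in [2,3] | out [1,4] | prev ⊥ | push {}
  [2] u=1 | in ⊥ | out [-3,0] | ==
  [3] u=2 | in ⊥ | out [-3,-2] | ==
  [4] u=3 | in ⊥ | out [-2,1] | ==
  [5] u=4 | in [1,4] | out [1,4] | prev ⊥ | push {1,3}
  [6] u=5 | in ⊥ | out [-2,0] | ==
  [7] u=6 | in [1,4] | out [2,4] | prev [2,3] | push {0}
  [8] u=7 | in [-2,1] | out [-2,1] | prev ⊥ | push {6}
  [9] u=1 | in [1,4] | out [-3,4] | prev [-3,0] | push {}
  [10] u=3 | in [1,4] | out [-2,3] | prev [-2,1] | push {7}
  [11] u=0 | in [2,4] | out [1,4] | ==
  [12] u=6 | in [-2,4] | out [-1,4] | prev [2,4] | push {0}
  [13] u=7 | in [-2,3] | out [-2,3] | prev [-2,1] | push {6}
  [14] u=0 | in [-1,4] | out [-2,4] | prev [1,4] | push {4}
  [15] u=6 | in [-2,4] | out [-1,4] | ==
  [16] u=4 | in [-2,4] | out [-2,4] | prev [1,4] | push {1,3}
  [17] u=1 | in [-2,4] | out [-3,4] | ==
  [18] u=3 | in [-2,4] | out [-3,3] | prev [-2,3] | push {7}
  [19] u=7 | in [-3,3] | out [-3,3] | prev [-2,3] | push {6}
  [20] u=6 | in [-3,4] | out [-2,4] | prev [-1,4] | push {0}
  [21] u=0 | in [-2,4] | out [-3,4] | prev [-2,4] | push {4,6}
  [22] u=4 | in [-3,4] | out [-3,4] | prev [-2,4] | push {1,3}
  [23] u=6 | in [-3,4] | out [-2,4] | ==
  [24] u=1 | in [-3,4] | out [-3,4] | ==
  [25] u=3 | in [-3,4] | out [-4,3] | prev [-3,3] | push {7}
  [26] u=7 | in [-4,3] | out [-4,3] | prev [-3,3] | push {6}
  [27] u=6 | in [-4,4] | out [-3,4] | prev [-2,4] | push {0}
  [28] u=0 | in [-3,4] | out [-4,4] | prev [-3,4] | push {4,6}
  [29] u=4 | in [-4,4] | out [-4,4] | prev [-3,4] | push {1,3}
  [30] u=6 | in [-4,4] | out [-3,4] | ==
  [31] u=1 | in [-4,4] | out [-4,4] | prev [-3,4] | push {}
  [32] u=3 | in [-4,4] | out [-4,3] | ==

Converged values:
  [0] [-4,4]
  [1] [-4,4]
  [2] [-3,-2]
  [3] [-4,3]
  [4] [-4,4]
  [5] [-2,0]
  [6] [-3,4]
  [7] [-4,3]

[-4,4]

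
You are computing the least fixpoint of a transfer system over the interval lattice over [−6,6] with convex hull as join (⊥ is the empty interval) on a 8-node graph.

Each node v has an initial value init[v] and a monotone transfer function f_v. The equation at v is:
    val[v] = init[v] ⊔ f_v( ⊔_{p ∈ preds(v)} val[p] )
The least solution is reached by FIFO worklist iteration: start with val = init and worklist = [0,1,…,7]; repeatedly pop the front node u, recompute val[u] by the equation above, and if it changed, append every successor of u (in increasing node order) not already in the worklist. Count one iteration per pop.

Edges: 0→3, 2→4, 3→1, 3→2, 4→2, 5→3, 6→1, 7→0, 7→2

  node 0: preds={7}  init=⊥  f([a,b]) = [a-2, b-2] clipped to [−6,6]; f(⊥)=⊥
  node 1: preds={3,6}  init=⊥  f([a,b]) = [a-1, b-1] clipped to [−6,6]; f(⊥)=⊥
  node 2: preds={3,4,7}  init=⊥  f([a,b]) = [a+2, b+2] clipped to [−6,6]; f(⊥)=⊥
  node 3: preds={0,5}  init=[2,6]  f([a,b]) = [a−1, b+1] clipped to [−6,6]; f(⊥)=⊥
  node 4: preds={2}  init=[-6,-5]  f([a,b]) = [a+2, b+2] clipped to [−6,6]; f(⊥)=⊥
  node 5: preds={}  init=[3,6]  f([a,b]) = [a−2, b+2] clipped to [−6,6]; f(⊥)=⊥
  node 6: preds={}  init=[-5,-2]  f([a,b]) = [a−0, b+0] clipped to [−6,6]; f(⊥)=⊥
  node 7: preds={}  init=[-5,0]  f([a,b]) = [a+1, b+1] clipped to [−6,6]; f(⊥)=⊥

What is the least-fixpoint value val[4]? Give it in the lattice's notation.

Iteration log — 10 steps:
  step 1. node 0  ⊔preds=[-5,0]  new=[-6,-2]  old=⊥  +wl: 
  step 2. node 1  ⊔preds=[-5,6]  new=[-6,5]  old=⊥  +wl: 
  step 3. node 2  ⊔preds=[-6,6]  new=[-4,6]  old=⊥  +wl: 
  step 4. node 3  ⊔preds=[-6,6]  new=[-6,6]  old=[2,6]  +wl: 1,2
  step 5. node 4  ⊔preds=[-4,6]  new=[-6,6]  old=[-6,-5]  +wl: 
  step 6. node 5  ⊔preds=⊥  new=[3,6]  stable
  step 7. node 6  ⊔preds=⊥  new=[-5,-2]  stable
  step 8. node 7  ⊔preds=⊥  new=[-5,0]  stable
  step 9. node 1  ⊔preds=[-6,6]  new=[-6,5]  stable
  step 10. node 2  ⊔preds=[-6,6]  new=[-4,6]  stable

Least fixpoint reached:
  node 0: [-6,-2]
  node 1: [-6,5]
  node 2: [-4,6]
  node 3: [-6,6]
  node 4: [-6,6]
  node 5: [3,6]
  node 6: [-5,-2]
  node 7: [-5,0]

[-6,6]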